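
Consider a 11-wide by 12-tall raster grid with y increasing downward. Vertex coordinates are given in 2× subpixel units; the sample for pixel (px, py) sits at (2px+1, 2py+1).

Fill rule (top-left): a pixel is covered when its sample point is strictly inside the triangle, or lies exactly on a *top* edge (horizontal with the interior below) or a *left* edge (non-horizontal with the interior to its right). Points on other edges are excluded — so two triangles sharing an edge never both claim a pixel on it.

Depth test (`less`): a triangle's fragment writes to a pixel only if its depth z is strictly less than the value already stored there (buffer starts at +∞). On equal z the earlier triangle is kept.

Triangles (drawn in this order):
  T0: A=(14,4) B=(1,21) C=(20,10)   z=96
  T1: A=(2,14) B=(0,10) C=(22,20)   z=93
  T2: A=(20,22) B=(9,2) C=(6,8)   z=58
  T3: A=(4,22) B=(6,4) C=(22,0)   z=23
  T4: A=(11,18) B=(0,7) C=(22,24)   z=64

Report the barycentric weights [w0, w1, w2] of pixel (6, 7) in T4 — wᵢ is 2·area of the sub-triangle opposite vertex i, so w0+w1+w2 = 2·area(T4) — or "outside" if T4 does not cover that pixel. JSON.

T0:
  2·area = 180  (B↔C swapped to make it positive)
  edge (14, 4)→(20, 10): d=(6,6) right/bottom  bias=-1
  edge (20, 10)→(1, 21): d=(-19,11) right/bottom  bias=-1
  edge (1, 21)→(14, 4): d=(13,-17) top-left  bias=+0
    (5,0)@(11, 1): e=[0,270,-90] → ·  [on edge]
    (6,1)@(13, 3): e=[0,210,-30] → ·  [on edge]
    (7,2)@(15, 5): e=[0,150,30] → ·  [on edge]
    (6,3)@(13, 7): e=[24,134,22] → █
    (7,3)@(15, 7): e=[12,112,56] → █
    (8,3)@(17, 7): e=[0,90,90] → ·  [on edge]
    (5,4)@(11, 9): e=[48,118,14] → █
    (8,4)@(17, 9): e=[12,52,116] → █
    (9,4)@(19, 9): e=[0,30,150] → ·  [on edge]
    (4,5)@(9, 11): e=[72,102,6] → █
    (9,5)@(19, 11): e=[12,-8,176] → ·
    (10,5)@(21, 11): e=[0,-30,210] → ·  [on edge]
    (0,10)@(1, 21): e=[180,0,0] → ·  [on edge]
  covered (20 px):
    · · · · · · · · · · ·
    · · · · · · · · · · ·
    · · · · · · · · · · ·
    · · · · · · █ █ · · ·
    · · · · · █ █ █ █ · ·
    · · · · █ █ █ █ █ · ·
    · · · · █ █ █ · · · ·
    · · · █ █ █ · · · · ·
    · · █ █ · · · · · · ·
    · █ · · · · · · · · ·
    · · · · · · · · · · ·
    · · · · · · · · · · ·
T1:
  2·area = 68
  edge (2, 14)→(0, 10): d=(-2,-4) top-left  bias=+0
  edge (0, 10)→(22, 20): d=(22,10) right/bottom  bias=-1
  edge (22, 20)→(2, 14): d=(-20,-6) top-left  bias=+0
    (0,5)@(1, 11): e=[2,12,54] → █
    (1,5)@(3, 11): e=[10,-8,66] → ·
    (0,6)@(1, 13): e=[-2,56,14] → ·
    (1,6)@(3, 13): e=[6,36,26] → █
    (2,6)@(5, 13): e=[14,16,38] → █
    (3,6)@(7, 13): e=[22,-4,50] → ·
    (1,7)@(3, 15): e=[2,80,-14] → ·
    (2,7)@(5, 15): e=[10,60,-2] → ·
    (3,7)@(7, 15): e=[18,40,10] → █
    (4,7)@(9, 15): e=[26,20,22] → █
    (5,7)@(11, 15): e=[34,0,34] → ·  [on edge]
    (3,8)@(7, 17): e=[14,84,-30] → ·
  covered (8 px):
    · · · · · · · · · · ·
    · · · · · · · · · · ·
    · · · · · · · · · · ·
    · · · · · · · · · · ·
    · · · · · · · · · · ·
    █ · · · · · · · · · ·
    · █ █ · · · · · · · ·
    · · · █ █ · · · · · ·
    · · · · · · █ █ · · ·
    · · · · · · · · · █ ·
    · · · · · · · · · · ·
    · · · · · · · · · · ·
T2:
  2·area = 126  (B↔C swapped to make it positive)
  edge (20, 22)→(6, 8): d=(-14,-14) top-left  bias=+0
  edge (6, 8)→(9, 2): d=(3,-6) top-left  bias=+0
  edge (9, 2)→(20, 22): d=(11,20) right/bottom  bias=-1
    (0,1)@(1, 3): e=[0,-45,171] → ·  [on edge]
    (4,1)@(9, 3): e=[112,3,11] → █
    (5,1)@(11, 3): e=[140,15,-29] → ·
    (1,2)@(3, 5): e=[0,-27,153] → ·  [on edge]
    (4,2)@(9, 5): e=[84,9,33] → █
    (5,2)@(11, 5): e=[112,21,-7] → ·
    (2,3)@(5, 7): e=[0,-9,135] → ·  [on edge]
    (3,3)@(7, 7): e=[28,3,95] → █
    (5,3)@(11, 7): e=[84,27,15] → █
    (6,3)@(13, 7): e=[112,39,-25] → ·
    (3,4)@(7, 9): e=[0,9,117] → █  [on edge]
    (6,4)@(13, 9): e=[84,45,-3] → ·
    (4,5)@(9, 11): e=[0,27,99] → █  [on edge]
    (5,6)@(11, 13): e=[0,45,81] → █  [on edge]
    (6,7)@(13, 15): e=[0,63,63] → █  [on edge]
    (7,8)@(15, 17): e=[0,81,45] → █  [on edge]
    (8,9)@(17, 19): e=[0,99,27] → █  [on edge]
    (9,10)@(19, 21): e=[0,117,9] → █  [on edge]
    (10,11)@(21, 23): e=[0,135,-9] → ·  [on edge]
  covered (20 px):
    · · · · · · · · · · ·
    · · · · █ · · · · · ·
    · · · · █ · · · · · ·
    · · · █ █ █ · · · · ·
    · · · █ █ █ · · · · ·
    · · · · █ █ █ · · · ·
    · · · · · █ █ █ · · ·
    · · · · · · █ █ · · ·
    · · · · · · · █ █ · ·
    · · · · · · · · █ · ·
    · · · · · · · · · █ ·
    · · · · · · · · · · ·
T3:
  2·area = 280
  edge (4, 22)→(6, 4): d=(2,-18) top-left  bias=+0
  edge (6, 4)→(22, 0): d=(16,-4) top-left  bias=+0
  edge (22, 0)→(4, 22): d=(-18,22) right/bottom  bias=-1
    (9,0)@(19, 1): e=[228,4,48] → █
    (10,0)@(21, 1): e=[264,12,4] → █
    (5,1)@(11, 3): e=[88,4,188] → █
    (6,1)@(13, 3): e=[124,12,144] → █
    (7,1)@(15, 3): e=[160,20,100] → █
    (8,1)@(17, 3): e=[196,28,56] → █
    (10,1)@(21, 3): e=[268,44,-32] → ·
    (3,2)@(7, 5): e=[20,20,240] → █
    (4,2)@(9, 5): e=[56,28,196] → █
    (9,2)@(19, 5): e=[236,68,-24] → ·
    (3,3)@(7, 7): e=[24,52,204] → █
    (8,3)@(17, 7): e=[204,92,-16] → ·
    (6,5)@(13, 11): e=[140,140,0] → ·  [on edge]
    (2,6)@(5, 13): e=[0,140,140] → █  [on edge]
  covered (35 px):
    · · · · · · · · · █ █
    · · · · · █ █ █ █ █ ·
    · · · █ █ █ █ █ █ · ·
    · · · █ █ █ █ █ · · ·
    · · · █ █ █ █ · · · ·
    · · · █ █ █ · · · · ·
    · · █ █ █ █ · · · · ·
    · · █ █ █ · · · · · ·
    · · █ █ · · · · · · ·
    · · █ · · · · · · · ·
    · · · · · · · · · · ·
    · · · · · · · · · · ·
T4:
  2·area = 55
  edge (11, 18)→(0, 7): d=(-11,-11) top-left  bias=+0
  edge (0, 7)→(22, 24): d=(22,17) right/bottom  bias=-1
  edge (22, 24)→(11, 18): d=(-11,-6) top-left  bias=+0
    (2,5)@(5, 11): e=[11,3,41] → █
    (3,5)@(7, 11): e=[33,-31,53] → ·
    (2,6)@(5, 13): e=[-11,47,19] → ·
    (3,6)@(7, 13): e=[11,13,31] → █
    (4,6)@(9, 13): e=[33,-21,43] → ·
    (3,7)@(7, 15): e=[-11,57,9] → ·
    (4,7)@(9, 15): e=[11,23,21] → █
    (5,7)@(11, 15): e=[33,-11,33] → ·
    (4,8)@(9, 17): e=[-11,67,-1] → ·
    (5,8)@(11, 17): e=[11,33,11] → █
    (6,8)@(13, 17): e=[33,-1,23] → ·
    (5,9)@(11, 19): e=[-11,77,-11] → ·
  covered (7 px):
    · · · · · · · · · · ·
    · · · · · · · · · · ·
    · · · · · · · · · · ·
    · · · · · · · · · · ·
    · · · · · · · · · · ·
    · · █ · · · · · · · ·
    · · · █ · · · · · · ·
    · · · · █ · · · · · ·
    · · · · · █ · · · · ·
    · · · · · · █ █ · · ·
    · · · · · · · · █ · ·
    · · · · · · · · · · ·

Result: "outside"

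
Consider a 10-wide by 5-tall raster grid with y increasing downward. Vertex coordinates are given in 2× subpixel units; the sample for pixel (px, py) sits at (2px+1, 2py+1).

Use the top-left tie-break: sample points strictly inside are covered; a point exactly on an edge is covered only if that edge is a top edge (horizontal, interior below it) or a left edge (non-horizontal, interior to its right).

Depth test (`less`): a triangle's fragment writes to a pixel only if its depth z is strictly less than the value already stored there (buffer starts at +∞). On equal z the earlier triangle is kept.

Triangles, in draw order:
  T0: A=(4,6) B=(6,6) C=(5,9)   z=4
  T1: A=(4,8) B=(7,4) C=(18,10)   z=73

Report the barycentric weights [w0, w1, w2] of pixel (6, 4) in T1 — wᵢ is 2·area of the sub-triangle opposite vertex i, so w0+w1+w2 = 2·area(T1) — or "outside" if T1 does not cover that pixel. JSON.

T0:
  2·area = 6
  edge (4, 6)→(6, 6): d=(2,0) top-left  bias=+0
  edge (6, 6)→(5, 9): d=(-1,3) right/bottom  bias=-1
  edge (5, 9)→(4, 6): d=(-1,-3) top-left  bias=+0
    (1,1)@(3, 3): e=[-6,12,0] → ·  [on edge]
    (3,1)@(7, 3): e=[-6,0,12] → ·  [on edge]
    (2,3)@(5, 7): e=[2,2,2] → #
    (3,3)@(7, 7): e=[2,-4,8] → ·
    (2,4)@(5, 9): e=[6,0,0] → ·  [on edge]
  covered (1 px):
    · · · · · · · · · ·
    · · · · · · · · · ·
    · · · · · · · · · ·
    · · # · · · · · · ·
    · · · · · · · · · ·
T1:
  2·area = 62
  edge (4, 8)→(7, 4): d=(3,-4) top-left  bias=+0
  edge (7, 4)→(18, 10): d=(11,6) right/bottom  bias=-1
  edge (18, 10)→(4, 8): d=(-14,-2) top-left  bias=+0
    (3,2)@(7, 5): e=[3,11,48] → #
    (4,2)@(9, 5): e=[11,-1,52] → ·
    (2,3)@(5, 7): e=[1,45,16] → #
    (4,3)@(9, 7): e=[17,21,24] → #
    (5,3)@(11, 7): e=[25,9,28] → #
    (6,3)@(13, 7): e=[33,-3,32] → ·
    (2,4)@(5, 9): e=[7,67,-12] → ·
    (3,4)@(7, 9): e=[15,55,-8] → ·
    (4,4)@(9, 9): e=[23,43,-4] → ·
    (5,4)@(11, 9): e=[31,31,0] → #  [on edge]
    (6,4)@(13, 9): e=[39,19,4] → #
    (7,4)@(15, 9): e=[47,7,8] → #
  covered (8 px):
    · · · · · · · · · ·
    · · · · · · · · · ·
    · · · # · · · · · ·
    · · # # # # · · · ·
    · · · · · # # # · ·

Answer: [19,4,39]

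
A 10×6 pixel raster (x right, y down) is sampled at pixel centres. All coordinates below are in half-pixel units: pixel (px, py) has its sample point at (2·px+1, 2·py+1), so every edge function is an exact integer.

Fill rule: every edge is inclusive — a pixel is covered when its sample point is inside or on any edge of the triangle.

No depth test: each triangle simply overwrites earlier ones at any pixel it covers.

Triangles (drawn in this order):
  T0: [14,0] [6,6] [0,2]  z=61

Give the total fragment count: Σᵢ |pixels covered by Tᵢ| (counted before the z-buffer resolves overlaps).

T0:
  2·area = 68
  edge (14, 0)→(6, 6): d=(-8,6) inclusive
  edge (6, 6)→(0, 2): d=(-6,-4) inclusive
  edge (0, 2)→(14, 0): d=(14,-2) inclusive
    (3,0)@(7, 1): e=[34,34,0] → X  [on edge]
    (4,0)@(9, 1): e=[22,42,4] → X
    (5,0)@(11, 1): e=[10,50,8] → X
    (6,0)@(13, 1): e=[-2,58,12] → .
    (1,1)@(3, 3): e=[42,6,20] → X
    (2,1)@(5, 3): e=[30,14,24] → X
    (5,1)@(11, 3): e=[-6,38,36] → .
    (1,2)@(3, 5): e=[26,-6,48] → .
    (2,2)@(5, 5): e=[14,2,52] → X
    (4,2)@(9, 5): e=[-10,18,60] → .
    (2,3)@(5, 7): e=[-2,-10,80] → .
    (3,3)@(7, 7): e=[-14,-2,84] → .
  covered (9 px):
    . . . X X X . . . .
    . X X X X . . . . .
    . . X X . . . . . .
    . . . . . . . . . .
    . . . . . . . . . .
    . . . . . . . . . .

Final: 9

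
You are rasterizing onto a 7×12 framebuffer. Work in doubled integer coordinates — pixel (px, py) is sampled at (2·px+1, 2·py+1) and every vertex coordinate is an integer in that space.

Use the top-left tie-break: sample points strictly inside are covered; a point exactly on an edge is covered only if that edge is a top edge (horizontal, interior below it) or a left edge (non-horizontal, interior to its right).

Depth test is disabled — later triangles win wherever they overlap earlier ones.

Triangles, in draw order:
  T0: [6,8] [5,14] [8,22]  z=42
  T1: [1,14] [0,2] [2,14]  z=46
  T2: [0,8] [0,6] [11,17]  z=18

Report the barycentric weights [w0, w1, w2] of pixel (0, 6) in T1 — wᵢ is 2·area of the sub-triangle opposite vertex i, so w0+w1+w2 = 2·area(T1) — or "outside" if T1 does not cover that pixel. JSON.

T0:
  2·area = 26  (B↔C swapped to make it positive)
  edge (6, 8)→(8, 22): d=(2,14) right/bottom  bias=-1
  edge (8, 22)→(5, 14): d=(-3,-8) top-left  bias=+0
  edge (5, 14)→(6, 8): d=(1,-6) top-left  bias=+0
    (2,0)@(5, 1): e=[0,39,-13] → ·  [on edge]
    (3,7)@(7, 15): e=[0,13,13] → ·  [on edge]
    (3,8)@(7, 17): e=[4,7,15] → █
    (4,8)@(9, 17): e=[-24,23,27] → ·
    (3,9)@(7, 19): e=[8,1,17] → █
    (4,9)@(9, 19): e=[-20,17,29] → ·
    (3,10)@(7, 21): e=[12,-5,19] → ·
  covered (2 px):
    · · · · · · ·
    · · · · · · ·
    · · · · · · ·
    · · · · · · ·
    · · · · · · ·
    · · · · · · ·
    · · · · · · ·
    · · · · · · ·
    · · · █ · · ·
    · · · █ · · ·
    · · · · · · ·
    · · · · · · ·
T1:
  2·area = 12
  edge (1, 14)→(0, 2): d=(-1,-12) top-left  bias=+0
  edge (0, 2)→(2, 14): d=(2,12) right/bottom  bias=-1
  edge (2, 14)→(1, 14): d=(-1,0) right/bottom  bias=-1
    (0,4)@(1, 9): e=[5,2,5] → █
    (1,4)@(3, 9): e=[29,-22,5] → ·
    (0,5)@(1, 11): e=[3,6,3] → █
    (1,5)@(3, 11): e=[27,-18,3] → ·
    (0,6)@(1, 13): e=[1,10,1] → █
    (1,6)@(3, 13): e=[25,-14,1] → ·
    (0,7)@(1, 15): e=[-1,14,-1] → ·
  covered (3 px):
    · · · · · · ·
    · · · · · · ·
    · · · · · · ·
    · · · · · · ·
    █ · · · · · ·
    █ · · · · · ·
    █ · · · · · ·
    · · · · · · ·
    · · · · · · ·
    · · · · · · ·
    · · · · · · ·
    · · · · · · ·
T2:
  2·area = 22
  edge (0, 8)→(0, 6): d=(0,-2) top-left  bias=+0
  edge (0, 6)→(11, 17): d=(11,11) right/bottom  bias=-1
  edge (11, 17)→(0, 8): d=(-11,-9) top-left  bias=+0
    (0,3)@(1, 7): e=[2,0,20] → ·  [on edge]
    (1,4)@(3, 9): e=[6,0,16] → ·  [on edge]
    (2,5)@(5, 11): e=[10,0,12] → ·  [on edge]
    (3,6)@(7, 13): e=[14,0,8] → ·  [on edge]
    (4,7)@(9, 15): e=[18,0,4] → ·  [on edge]
    (5,8)@(11, 17): e=[22,0,0] → ·  [on edge]
    (6,9)@(13, 19): e=[26,0,-4] → ·  [on edge]
  covered (0 px):
    · · · · · · ·
    · · · · · · ·
    · · · · · · ·
    · · · · · · ·
    · · · · · · ·
    · · · · · · ·
    · · · · · · ·
    · · · · · · ·
    · · · · · · ·
    · · · · · · ·
    · · · · · · ·
    · · · · · · ·

Answer: [10,1,1]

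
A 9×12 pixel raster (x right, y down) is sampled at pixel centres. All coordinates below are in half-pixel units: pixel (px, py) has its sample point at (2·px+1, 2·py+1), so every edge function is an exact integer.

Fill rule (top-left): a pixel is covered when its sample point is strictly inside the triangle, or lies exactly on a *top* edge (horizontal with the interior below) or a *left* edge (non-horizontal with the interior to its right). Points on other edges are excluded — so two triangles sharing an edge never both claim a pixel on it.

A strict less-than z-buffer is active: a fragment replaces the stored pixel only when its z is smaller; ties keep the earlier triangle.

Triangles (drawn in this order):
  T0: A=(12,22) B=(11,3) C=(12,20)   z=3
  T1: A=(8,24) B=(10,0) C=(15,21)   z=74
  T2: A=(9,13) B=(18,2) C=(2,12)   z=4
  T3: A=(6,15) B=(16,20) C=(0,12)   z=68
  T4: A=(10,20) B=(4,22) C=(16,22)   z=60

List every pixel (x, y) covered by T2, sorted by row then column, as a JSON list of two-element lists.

T0:
  2·area = 2
  edge (12, 22)→(11, 3): d=(-1,-19) top-left  bias=+0
  edge (11, 3)→(12, 20): d=(1,17) right/bottom  bias=-1
  edge (12, 20)→(12, 22): d=(0,2) right/bottom  bias=-1
    (5,1)@(11, 3): e=[0,0,2] → .  [on edge]
  covered (0 px):
    . . . . . . . . .
    . . . . . . . . .
    . . . . . . . . .
    . . . . . . . . .
    . . . . . . . . .
    . . . . . . . . .
    . . . . . . . . .
    . . . . . . . . .
    . . . . . . . . .
    . . . . . . . . .
    . . . . . . . . .
    . . . . . . . . .
T1:
  2·area = 162
  edge (8, 24)→(10, 0): d=(2,-24) top-left  bias=+0
  edge (10, 0)→(15, 21): d=(5,21) right/bottom  bias=-1
  edge (15, 21)→(8, 24): d=(-7,3) right/bottom  bias=-1
    (5,2)@(11, 5): e=[34,4,124] → X
    (6,2)@(13, 5): e=[82,-38,118] → .
    (5,3)@(11, 7): e=[38,14,110] → X
    (6,3)@(13, 7): e=[86,-28,104] → .
    (5,4)@(11, 9): e=[42,24,96] → X
    (6,4)@(13, 9): e=[90,-18,90] → .
    (5,5)@(11, 11): e=[46,34,82] → X
    (6,5)@(13, 11): e=[94,-8,76] → .
    (4,6)@(9, 13): e=[2,86,74] → X
    (6,6)@(13, 13): e=[98,2,62] → X
    (7,6)@(15, 13): e=[146,-40,56] → .
    (4,7)@(9, 15): e=[6,96,60] → X
    (7,10)@(15, 21): e=[162,0,0] → .  [on edge]
  covered (20 px):
    . . . . . . . . .
    . . . . . . . . .
    . . . . . X . . .
    . . . . . X . . .
    . . . . . X . . .
    . . . . . X . . .
    . . . . X X X . .
    . . . . X X X . .
    . . . . X X X . .
    . . . . X X X . .
    . . . . X X X . .
    . . . . X . . . .
T2:
  2·area = 86  (B↔C swapped to make it positive)
  edge (9, 13)→(2, 12): d=(-7,-1) top-left  bias=+0
  edge (2, 12)→(18, 2): d=(16,-10) top-left  bias=+0
  edge (18, 2)→(9, 13): d=(-9,11) right/bottom  bias=-1
    (8,1)@(17, 3): e=[78,6,2] → X
    (7,2)@(15, 5): e=[62,18,6] → X
    (8,2)@(17, 5): e=[64,38,-16] → .
    (5,3)@(11, 7): e=[44,10,32] → X
    (6,3)@(13, 7): e=[46,30,10] → X
    (7,3)@(15, 7): e=[48,50,-12] → .
    (3,4)@(7, 9): e=[26,2,58] → X
    (4,4)@(9, 9): e=[28,22,36] → X
    (6,4)@(13, 9): e=[32,62,-8] → .
    (2,5)@(5, 11): e=[10,14,62] → X
    (5,5)@(11, 11): e=[16,74,-4] → .
    (2,6)@(5, 13): e=[-4,46,44] → .
    (4,6)@(9, 13): e=[0,86,0] → .  [on edge]
  covered (10 px):
    . . . . . . . . .
    . . . . . . . . X
    . . . . . . . X .
    . . . . . X X . .
    . . . X X X . . .
    . . X X X . . . .
    . . . . . . . . .
    . . . . . . . . .
    . . . . . . . . .
    . . . . . . . . .
    . . . . . . . . .
    . . . . . . . . .
T3:
  degenerate (2·area = 0) — covers nothing
T4:
  2·area = 24  (B↔C swapped to make it positive)
  edge (10, 20)→(16, 22): d=(6,2) right/bottom  bias=-1
  edge (16, 22)→(4, 22): d=(-12,0) right/bottom  bias=-1
  edge (4, 22)→(10, 20): d=(6,-2) top-left  bias=+0
    (0,8)@(1, 17): e=[0,60,-36] → .  [on edge]
    (3,9)@(7, 19): e=[0,36,-12] → .  [on edge]
    (6,9)@(13, 19): e=[-12,36,0] → .  [on edge]
    (3,10)@(7, 21): e=[12,12,0] → X  [on edge]
    (4,10)@(9, 21): e=[8,12,4] → X
    (5,10)@(11, 21): e=[4,12,8] → X
    (6,10)@(13, 21): e=[0,12,12] → .  [on edge]
    (0,11)@(1, 23): e=[36,-12,0] → .  [on edge]
    (3,11)@(7, 23): e=[24,-12,12] → .
    (4,11)@(9, 23): e=[20,-12,16] → .
    (5,11)@(11, 23): e=[16,-12,20] → .
  covered (3 px):
    . . . . . . . . .
    . . . . . . . . .
    . . . . . . . . .
    . . . . . . . . .
    . . . . . . . . .
    . . . . . . . . .
    . . . . . . . . .
    . . . . . . . . .
    . . . . . . . . .
    . . . . . . . . .
    . . . X X X . . .
    . . . . . . . . .

Answer: [[8,1],[7,2],[5,3],[6,3],[3,4],[4,4],[5,4],[2,5],[3,5],[4,5]]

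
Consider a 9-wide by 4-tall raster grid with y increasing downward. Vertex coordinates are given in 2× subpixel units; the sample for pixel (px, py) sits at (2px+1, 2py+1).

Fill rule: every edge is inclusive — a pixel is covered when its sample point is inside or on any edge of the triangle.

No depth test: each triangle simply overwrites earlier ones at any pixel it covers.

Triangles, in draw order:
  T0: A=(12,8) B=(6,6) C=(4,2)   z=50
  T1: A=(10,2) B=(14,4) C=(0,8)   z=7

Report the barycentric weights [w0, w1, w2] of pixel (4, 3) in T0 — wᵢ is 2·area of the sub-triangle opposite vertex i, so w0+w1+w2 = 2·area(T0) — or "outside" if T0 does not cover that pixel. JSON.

T0:
  2·area = 20
  edge (12, 8)→(6, 6): d=(-6,-2) inclusive
  edge (6, 6)→(4, 2): d=(-2,-4) inclusive
  edge (4, 2)→(12, 8): d=(8,6) inclusive
    (2,1)@(5, 3): e=[16,2,2] → █
    (3,1)@(7, 3): e=[20,10,-10] → ·
    (1,2)@(3, 5): e=[0,-10,30] → ·  [on edge]
    (2,2)@(5, 5): e=[4,-2,18] → ·
    (3,2)@(7, 5): e=[8,6,6] → █
    (4,2)@(9, 5): e=[12,14,-6] → ·
    (3,3)@(7, 7): e=[-4,2,22] → ·
    (4,3)@(9, 7): e=[0,10,10] → █  [on edge]
    (5,3)@(11, 7): e=[4,18,-2] → ·
  covered (3 px):
    · · · · · · · · ·
    · · █ · · · · · ·
    · · · █ · · · · ·
    · · · · █ · · · ·
T1:
  2·area = 44
  edge (10, 2)→(14, 4): d=(4,2) inclusive
  edge (14, 4)→(0, 8): d=(-14,4) inclusive
  edge (0, 8)→(10, 2): d=(10,-6) inclusive
    (4,1)@(9, 3): e=[6,34,4] → █
    (5,1)@(11, 3): e=[2,26,16] → █
    (6,1)@(13, 3): e=[-2,18,28] → ·
    (2,2)@(5, 5): e=[22,22,0] → █  [on edge]
    (3,2)@(7, 5): e=[18,14,12] → █
    (5,2)@(11, 5): e=[10,-2,36] → ·
    (1,3)@(3, 7): e=[34,2,8] → █
    (2,3)@(5, 7): e=[30,-6,20] → ·
    (3,3)@(7, 7): e=[26,-14,32] → ·
    (4,3)@(9, 7): e=[22,-22,44] → ·
  covered (6 px):
    · · · · · · · · ·
    · · · · █ █ · · ·
    · · █ █ █ · · · ·
    · █ · · · · · · ·

Answer: [10,10,0]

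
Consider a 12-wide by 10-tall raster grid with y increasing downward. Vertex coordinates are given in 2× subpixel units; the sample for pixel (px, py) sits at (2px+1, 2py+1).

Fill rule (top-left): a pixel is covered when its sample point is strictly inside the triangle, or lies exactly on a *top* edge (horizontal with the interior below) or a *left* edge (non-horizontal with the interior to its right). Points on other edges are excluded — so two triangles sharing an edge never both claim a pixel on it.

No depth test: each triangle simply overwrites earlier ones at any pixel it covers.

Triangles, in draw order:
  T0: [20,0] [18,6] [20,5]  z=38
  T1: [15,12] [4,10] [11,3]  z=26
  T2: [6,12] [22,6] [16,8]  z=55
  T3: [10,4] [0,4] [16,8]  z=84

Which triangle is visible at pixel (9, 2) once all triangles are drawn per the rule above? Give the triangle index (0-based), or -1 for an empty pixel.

T0:
  2·area = 10  (B↔C swapped to make it positive)
  edge (20, 0)→(20, 5): d=(0,5) right/bottom  bias=-1
  edge (20, 5)→(18, 6): d=(-2,1) right/bottom  bias=-1
  edge (18, 6)→(20, 0): d=(2,-6) top-left  bias=+0
    (9,1)@(19, 3): e=[5,5,0] → X  [on edge]
    (10,1)@(21, 3): e=[-5,3,12] → .
    (9,2)@(19, 5): e=[5,1,4] → X
    (10,2)@(21, 5): e=[-5,-1,16] → .
    (9,3)@(19, 7): e=[5,-3,8] → .
    (8,4)@(17, 9): e=[15,-5,0] → .  [on edge]
    (7,7)@(15, 15): e=[25,-15,0] → .  [on edge]
  covered (2 px):
    . . . . . . . . . . . .
    . . . . . . . . . X . .
    . . . . . . . . . X . .
    . . . . . . . . . . . .
    . . . . . . . . . . . .
    . . . . . . . . . . . .
    . . . . . . . . . . . .
    . . . . . . . . . . . .
    . . . . . . . . . . . .
    . . . . . . . . . . . .
T1:
  2·area = 91
  edge (15, 12)→(4, 10): d=(-11,-2) top-left  bias=+0
  edge (4, 10)→(11, 3): d=(7,-7) top-left  bias=+0
  edge (11, 3)→(15, 12): d=(4,9) right/bottom  bias=-1
    (6,0)@(13, 1): e=[117,0,-26] → .  [on edge]
    (5,1)@(11, 3): e=[91,0,0] → .  [on edge]
    (4,2)@(9, 5): e=[65,0,26] → X  [on edge]
    (5,2)@(11, 5): e=[69,14,8] → X
    (6,2)@(13, 5): e=[73,28,-10] → .
    (3,3)@(7, 7): e=[39,0,52] → X  [on edge]
    (6,3)@(13, 7): e=[51,42,-2] → .
    (2,4)@(5, 9): e=[13,0,78] → X  [on edge]
    (6,4)@(13, 9): e=[29,56,6] → X
    (7,4)@(15, 9): e=[33,70,-12] → .
    (1,5)@(3, 11): e=[-13,0,104] → .  [on edge]
    (2,5)@(5, 11): e=[-9,14,86] → .
    (0,6)@(1, 13): e=[-39,0,130] → .  [on edge]
  covered (12 px):
    . . . . . . . . . . . .
    . . . . . . . . . . . .
    . . . . X X . . . . . .
    . . . X X X . . . . . .
    . . X X X X X . . . . .
    . . . . . X X . . . . .
    . . . . . . . . . . . .
    . . . . . . . . . . . .
    . . . . . . . . . . . .
    . . . . . . . . . . . .
T2:
  2·area = 4  (B↔C swapped to make it positive)
  edge (6, 12)→(16, 8): d=(10,-4) top-left  bias=+0
  edge (16, 8)→(22, 6): d=(6,-2) top-left  bias=+0
  edge (22, 6)→(6, 12): d=(-16,6) right/bottom  bias=-1
    (9,3)@(19, 7): e=[2,0,2] → X  [on edge]
    (10,3)@(21, 7): e=[10,4,-10] → .
    (6,4)@(13, 9): e=[-2,0,6] → .  [on edge]
    (9,4)@(19, 9): e=[22,12,-30] → .
    (3,5)@(7, 11): e=[-6,0,10] → .  [on edge]
    (0,6)@(1, 13): e=[-10,0,14] → .  [on edge]
  covered (1 px):
    . . . . . . . . . . . .
    . . . . . . . . . . . .
    . . . . . . . . . . . .
    . . . . . . . . . X . .
    . . . . . . . . . . . .
    . . . . . . . . . . . .
    . . . . . . . . . . . .
    . . . . . . . . . . . .
    . . . . . . . . . . . .
    . . . . . . . . . . . .
T3:
  2·area = 40  (B↔C swapped to make it positive)
  edge (10, 4)→(16, 8): d=(6,4) right/bottom  bias=-1
  edge (16, 8)→(0, 4): d=(-16,-4) top-left  bias=+0
  edge (0, 4)→(10, 4): d=(10,0) top-left  bias=+0
    (2,2)@(5, 5): e=[26,4,10] → X
    (3,2)@(7, 5): e=[18,12,10] → X
    (4,2)@(9, 5): e=[10,20,10] → X
    (5,2)@(11, 5): e=[2,28,10] → X
    (6,2)@(13, 5): e=[-6,36,10] → .
    (2,3)@(5, 7): e=[38,-28,30] → .
    (3,3)@(7, 7): e=[30,-20,30] → .
    (4,3)@(9, 7): e=[22,-12,30] → .
    (5,3)@(11, 7): e=[14,-4,30] → .
    (6,3)@(13, 7): e=[6,4,30] → X
    (7,3)@(15, 7): e=[-2,12,30] → .
    (6,4)@(13, 9): e=[18,-28,50] → .
  covered (5 px):
    . . . . . . . . . . . .
    . . . . . . . . . . . .
    . . X X X X . . . . . .
    . . . . . . X . . . . .
    . . . . . . . . . . . .
    . . . . . . . . . . . .
    . . . . . . . . . . . .
    . . . . . . . . . . . .
    . . . . . . . . . . . .
    . . . . . . . . . . . .

Z-buffer (winner per pixel, '.' = empty):
  . . . . . . . . . . . .
  . . . . . . . . . 0 . .
  . . 3 3 3 3 . . . 0 . .
  . . . 1 1 1 3 . . 2 . .
  . . 1 1 1 1 1 . . . . .
  . . . . . 1 1 . . . . .
  . . . . . . . . . . . .
  . . . . . . . . . . . .
  . . . . . . . . . . . .
  . . . . . . . . . . . .

Result: 0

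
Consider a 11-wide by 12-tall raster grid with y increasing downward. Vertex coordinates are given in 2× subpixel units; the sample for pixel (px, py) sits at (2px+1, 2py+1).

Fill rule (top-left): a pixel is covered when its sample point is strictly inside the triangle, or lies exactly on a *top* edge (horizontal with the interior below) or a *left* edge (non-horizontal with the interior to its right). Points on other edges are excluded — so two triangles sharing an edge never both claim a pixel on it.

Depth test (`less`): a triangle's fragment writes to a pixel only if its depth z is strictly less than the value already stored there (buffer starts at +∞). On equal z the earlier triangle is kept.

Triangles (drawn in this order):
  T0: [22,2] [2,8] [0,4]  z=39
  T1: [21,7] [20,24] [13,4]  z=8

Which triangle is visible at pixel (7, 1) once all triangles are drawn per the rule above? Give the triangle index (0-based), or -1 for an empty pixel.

T0:
  2·area = 92
  edge (22, 2)→(2, 8): d=(-20,6) right/bottom  bias=-1
  edge (2, 8)→(0, 4): d=(-2,-4) top-left  bias=+0
  edge (0, 4)→(22, 2): d=(22,-2) top-left  bias=+0
    (5,1)@(11, 3): e=[46,46,0] → █  [on edge]
    (6,1)@(13, 3): e=[34,54,4] → █
    (7,1)@(15, 3): e=[22,62,8] → █
    (8,1)@(17, 3): e=[10,70,12] → █
    (9,1)@(19, 3): e=[-2,78,16] → ·
    (0,2)@(1, 5): e=[66,2,24] → █
    (1,2)@(3, 5): e=[54,10,28] → █
    (2,2)@(5, 5): e=[42,18,32] → █
    (3,2)@(7, 5): e=[30,26,36] → █
    (4,2)@(9, 5): e=[18,34,40] → █
    (6,2)@(13, 5): e=[-6,50,48] → ·
    (7,2)@(15, 5): e=[-18,58,52] → ·
  covered (12 px):
    · · · · · · · · · · ·
    · · · · · █ █ █ █ · ·
    █ █ █ █ █ █ · · · · ·
    · █ █ · · · · · · · ·
    · · · · · · · · · · ·
    · · · · · · · · · · ·
    · · · · · · · · · · ·
    · · · · · · · · · · ·
    · · · · · · · · · · ·
    · · · · · · · · · · ·
    · · · · · · · · · · ·
    · · · · · · · · · · ·
T1:
  2·area = 139
  edge (21, 7)→(20, 24): d=(-1,17) right/bottom  bias=-1
  edge (20, 24)→(13, 4): d=(-7,-20) top-left  bias=+0
  edge (13, 4)→(21, 7): d=(8,3) right/bottom  bias=-1
    (2,0)@(5, 1): e=[278,-139,0] → ·  [on edge]
    (7,2)@(15, 5): e=[104,33,2] → █
    (8,2)@(17, 5): e=[70,73,-4] → ·
    (7,3)@(15, 7): e=[102,19,18] → █
    (8,3)@(17, 7): e=[68,59,12] → █
    (9,3)@(19, 7): e=[34,99,6] → █
    (10,3)@(21, 7): e=[0,139,0] → ·  [on edge]
    (7,4)@(15, 9): e=[100,5,34] → █
    (10,4)@(21, 9): e=[-2,125,16] → ·
    (7,5)@(15, 11): e=[98,-9,50] → ·
    (8,5)@(17, 11): e=[64,31,44] → █
    (10,5)@(21, 11): e=[-4,111,32] → ·
  covered (16 px):
    · · · · · · · · · · ·
    · · · · · · · · · · ·
    · · · · · · · █ · · ·
    · · · · · · · █ █ █ ·
    · · · · · · · █ █ █ ·
    · · · · · · · · █ █ ·
    · · · · · · · · █ █ ·
    · · · · · · · · █ █ ·
    · · · · · · · · · █ ·
    · · · · · · · · · █ ·
    · · · · · · · · · █ ·
    · · · · · · · · · · ·

Z-buffer (winner per pixel, '.' = empty):
  . . . . . . . . . . .
  . . . . . 0 0 0 0 . .
  0 0 0 0 0 0 . 1 . . .
  . 0 0 . . . . 1 1 1 .
  . . . . . . . 1 1 1 .
  . . . . . . . . 1 1 .
  . . . . . . . . 1 1 .
  . . . . . . . . 1 1 .
  . . . . . . . . . 1 .
  . . . . . . . . . 1 .
  . . . . . . . . . 1 .
  . . . . . . . . . . .

Final: 0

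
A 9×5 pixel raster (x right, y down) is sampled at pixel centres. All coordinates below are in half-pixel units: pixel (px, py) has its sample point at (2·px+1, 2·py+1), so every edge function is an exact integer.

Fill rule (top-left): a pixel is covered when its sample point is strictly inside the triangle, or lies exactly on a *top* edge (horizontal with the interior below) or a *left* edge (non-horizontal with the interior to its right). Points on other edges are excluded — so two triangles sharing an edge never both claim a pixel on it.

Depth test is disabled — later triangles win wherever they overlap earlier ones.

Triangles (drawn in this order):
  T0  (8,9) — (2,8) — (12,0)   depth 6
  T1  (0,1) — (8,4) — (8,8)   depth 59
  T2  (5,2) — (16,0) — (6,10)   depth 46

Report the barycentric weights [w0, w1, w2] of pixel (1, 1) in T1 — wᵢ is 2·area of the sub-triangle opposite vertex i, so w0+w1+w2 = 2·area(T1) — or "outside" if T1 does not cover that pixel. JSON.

T0:
  2·area = 58
  edge (8, 9)→(2, 8): d=(-6,-1) top-left  bias=+0
  edge (2, 8)→(12, 0): d=(10,-8) top-left  bias=+0
  edge (12, 0)→(8, 9): d=(-4,9) right/bottom  bias=-1
    (5,0)@(11, 1): e=[51,2,5] → #
    (6,0)@(13, 1): e=[53,18,-13] → ·
    (4,1)@(9, 3): e=[37,6,15] → #
    (5,1)@(11, 3): e=[39,22,-3] → ·
    (3,2)@(7, 5): e=[23,10,25] → #
    (5,2)@(11, 5): e=[27,42,-11] → ·
    (2,3)@(5, 7): e=[9,14,35] → #
    (4,3)@(9, 7): e=[13,46,-1] → ·
    (2,4)@(5, 9): e=[-3,34,27] → ·
    (3,4)@(7, 9): e=[-1,50,9] → ·
  covered (6 px):
    · · · · · # · · ·
    · · · · # · · · ·
    · · · # # · · · ·
    · · # # · · · · ·
    · · · · · · · · ·
T1:
  2·area = 32
  edge (0, 1)→(8, 4): d=(8,3) right/bottom  bias=-1
  edge (8, 4)→(8, 8): d=(0,4) right/bottom  bias=-1
  edge (8, 8)→(0, 1): d=(-8,-7) top-left  bias=+0
    (1,1)@(3, 3): e=[7,20,5] → #
    (2,1)@(5, 3): e=[1,12,19] → #
    (3,1)@(7, 3): e=[-5,4,33] → ·
    (1,2)@(3, 5): e=[23,20,-11] → ·
    (2,2)@(5, 5): e=[17,12,3] → #
    (3,2)@(7, 5): e=[11,4,17] → #
    (4,2)@(9, 5): e=[5,-4,31] → ·
    (2,3)@(5, 7): e=[33,12,-13] → ·
    (3,3)@(7, 7): e=[27,4,1] → #
    (4,3)@(9, 7): e=[21,-4,15] → ·
    (3,4)@(7, 9): e=[43,4,-15] → ·
  covered (5 px):
    · · · · · · · · ·
    · # # · · · · · ·
    · · # # · · · · ·
    · · · # · · · · ·
    · · · · · · · · ·
T2:
  2·area = 90
  edge (5, 2)→(16, 0): d=(11,-2) top-left  bias=+0
  edge (16, 0)→(6, 10): d=(-10,10) right/bottom  bias=-1
  edge (6, 10)→(5, 2): d=(-1,-8) top-left  bias=+0
    (5,0)@(11, 1): e=[1,40,49] → #
    (6,0)@(13, 1): e=[5,20,65] → #
    (7,0)@(15, 1): e=[9,0,81] → ·  [on edge]
    (3,1)@(7, 3): e=[15,60,15] → #
    (4,1)@(9, 3): e=[19,40,31] → #
    (6,1)@(13, 3): e=[27,0,63] → ·  [on edge]
    (3,2)@(7, 5): e=[37,40,13] → #
    (5,2)@(11, 5): e=[45,0,45] → ·  [on edge]
    (3,3)@(7, 7): e=[59,20,11] → #
    (4,3)@(9, 7): e=[63,0,27] → ·  [on edge]
    (3,4)@(7, 9): e=[81,0,9] → ·  [on edge]
  covered (8 px):
    · · · · · # # · ·
    · · · # # # · · ·
    · · · # # · · · ·
    · · · # · · · · ·
    · · · · · · · · ·

Result: [20,5,7]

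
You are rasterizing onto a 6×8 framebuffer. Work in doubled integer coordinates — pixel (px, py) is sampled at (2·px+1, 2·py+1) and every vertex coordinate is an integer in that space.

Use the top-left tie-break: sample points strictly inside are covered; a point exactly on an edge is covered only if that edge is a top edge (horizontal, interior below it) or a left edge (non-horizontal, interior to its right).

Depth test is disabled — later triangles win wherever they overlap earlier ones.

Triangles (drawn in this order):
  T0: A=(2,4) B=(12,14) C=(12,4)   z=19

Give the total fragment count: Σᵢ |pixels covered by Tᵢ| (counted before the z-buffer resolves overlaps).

T0:
  2·area = 100  (B↔C swapped to make it positive)
  edge (2, 4)→(12, 4): d=(10,0) top-left  bias=+0
  edge (12, 4)→(12, 14): d=(0,10) right/bottom  bias=-1
  edge (12, 14)→(2, 4): d=(-10,-10) top-left  bias=+0
    (0,1)@(1, 3): e=[-10,110,0] → .  [on edge]
    (1,2)@(3, 5): e=[10,90,0] → X  [on edge]
    (2,2)@(5, 5): e=[10,70,20] → X
    (3,2)@(7, 5): e=[10,50,40] → X
    (4,2)@(9, 5): e=[10,30,60] → X
    (5,2)@(11, 5): e=[10,10,80] → X
    (1,3)@(3, 7): e=[30,90,-20] → .
    (2,3)@(5, 7): e=[30,70,0] → X  [on edge]
    (2,4)@(5, 9): e=[50,70,-20] → .
    (3,4)@(7, 9): e=[50,50,0] → X  [on edge]
    (3,5)@(7, 11): e=[70,50,-20] → .
    (4,5)@(9, 11): e=[70,30,0] → X  [on edge]
    (5,6)@(11, 13): e=[90,10,0] → X  [on edge]
  covered (15 px):
    . . . . . .
    . . . . . .
    . X X X X X
    . . X X X X
    . . . X X X
    . . . . X X
    . . . . . X
    . . . . . .

Result: 15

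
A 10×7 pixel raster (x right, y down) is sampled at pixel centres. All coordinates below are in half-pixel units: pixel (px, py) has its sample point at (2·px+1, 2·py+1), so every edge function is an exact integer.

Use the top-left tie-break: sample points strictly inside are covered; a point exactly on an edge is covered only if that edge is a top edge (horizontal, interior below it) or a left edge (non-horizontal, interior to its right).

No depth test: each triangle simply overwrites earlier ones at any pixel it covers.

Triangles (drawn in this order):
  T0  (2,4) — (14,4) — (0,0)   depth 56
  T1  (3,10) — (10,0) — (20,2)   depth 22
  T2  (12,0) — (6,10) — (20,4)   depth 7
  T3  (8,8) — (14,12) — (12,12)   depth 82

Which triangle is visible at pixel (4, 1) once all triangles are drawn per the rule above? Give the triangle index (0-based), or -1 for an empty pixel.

T0:
  2·area = 48  (B↔C swapped to make it positive)
  edge (2, 4)→(0, 0): d=(-2,-4) top-left  bias=+0
  edge (0, 0)→(14, 4): d=(14,4) right/bottom  bias=-1
  edge (14, 4)→(2, 4): d=(-12,0) right/bottom  bias=-1
    (0,0)@(1, 1): e=[2,10,36] → █
    (1,0)@(3, 1): e=[10,2,36] → █
    (2,0)@(5, 1): e=[18,-6,36] → ·
    (0,1)@(1, 3): e=[-2,38,12] → ·
    (1,1)@(3, 3): e=[6,30,12] → █
    (2,1)@(5, 3): e=[14,22,12] → █
    (3,1)@(7, 3): e=[22,14,12] → █
    (4,1)@(9, 3): e=[30,6,12] → █
    (5,1)@(11, 3): e=[38,-2,12] → ·
    (1,2)@(3, 5): e=[2,58,-12] → ·
    (2,2)@(5, 5): e=[10,50,-12] → ·
    (3,2)@(7, 5): e=[18,42,-12] → ·
  covered (6 px):
    █ █ · · · · · · · ·
    · █ █ █ █ · · · · ·
    · · · · · · · · · ·
    · · · · · · · · · ·
    · · · · · · · · · ·
    · · · · · · · · · ·
    · · · · · · · · · ·
T1:
  2·area = 114
  edge (3, 10)→(10, 0): d=(7,-10) top-left  bias=+0
  edge (10, 0)→(20, 2): d=(10,2) right/bottom  bias=-1
  edge (20, 2)→(3, 10): d=(-17,8) right/bottom  bias=-1
    (5,0)@(11, 1): e=[17,8,89] → █
    (6,0)@(13, 1): e=[37,4,73] → █
    (7,0)@(15, 1): e=[57,0,57] → ·  [on edge]
    (4,1)@(9, 3): e=[11,32,71] → █
    (7,1)@(15, 3): e=[71,20,23] → █
    (8,1)@(17, 3): e=[91,16,7] → █
    (9,1)@(19, 3): e=[111,12,-9] → ·
    (3,2)@(7, 5): e=[5,56,53] → █
    (7,2)@(15, 5): e=[85,40,-11] → ·
    (8,2)@(17, 5): e=[105,36,-27] → ·
    (3,3)@(7, 7): e=[19,76,19] → █
    (5,3)@(11, 7): e=[59,68,-13] → ·
  covered (14 px):
    · · · · · █ █ · · ·
    · · · · █ █ █ █ █ ·
    · · · █ █ █ █ · · ·
    · · · █ █ · · · · ·
    · · █ · · · · · · ·
    · · · · · · · · · ·
    · · · · · · · · · ·
T2:
  2·area = 104  (B↔C swapped to make it positive)
  edge (12, 0)→(20, 4): d=(8,4) right/bottom  bias=-1
  edge (20, 4)→(6, 10): d=(-14,6) right/bottom  bias=-1
  edge (6, 10)→(12, 0): d=(6,-10) top-left  bias=+0
    (6,0)@(13, 1): e=[4,84,16] → █
    (7,0)@(15, 1): e=[-4,72,36] → ·
    (5,1)@(11, 3): e=[28,68,8] → █
    (7,1)@(15, 3): e=[12,44,48] → █
    (8,1)@(17, 3): e=[4,32,68] → █
    (9,1)@(19, 3): e=[-4,20,88] → ·
    (4,2)@(9, 5): e=[52,52,0] → █  [on edge]
    (9,2)@(19, 5): e=[12,-8,100] → ·
    (4,3)@(9, 7): e=[68,24,12] → █
    (6,3)@(13, 7): e=[52,0,52] → ·  [on edge]
    (7,3)@(15, 7): e=[44,-12,72] → ·
    (8,3)@(17, 7): e=[36,-24,92] → ·
  covered (13 px):
    · · · · · · █ · · ·
    · · · · · █ █ █ █ ·
    · · · · █ █ █ █ █ ·
    · · · · █ █ · · · ·
    · · · █ · · · · · ·
    · · · · · · · · · ·
    · · · · · · · · · ·
T3:
  2·area = 8
  edge (8, 8)→(14, 12): d=(6,4) right/bottom  bias=-1
  edge (14, 12)→(12, 12): d=(-2,0) right/bottom  bias=-1
  edge (12, 12)→(8, 8): d=(-4,-4) top-left  bias=+0
    (0,0)@(1, 1): e=[-14,22,0] → ·  [on edge]
    (1,1)@(3, 3): e=[-10,18,0] → ·  [on edge]
    (2,2)@(5, 5): e=[-6,14,0] → ·  [on edge]
    (3,3)@(7, 7): e=[-2,10,0] → ·  [on edge]
    (4,4)@(9, 9): e=[2,6,0] → █  [on edge]
    (5,4)@(11, 9): e=[-6,6,8] → ·
    (4,5)@(9, 11): e=[14,2,-8] → ·
    (5,5)@(11, 11): e=[6,2,0] → █  [on edge]
    (6,5)@(13, 11): e=[-2,2,8] → ·
    (5,6)@(11, 13): e=[18,-2,-8] → ·
    (6,6)@(13, 13): e=[10,-2,0] → ·  [on edge]
  covered (2 px):
    · · · · · · · · · ·
    · · · · · · · · · ·
    · · · · · · · · · ·
    · · · · · · · · · ·
    · · · · █ · · · · ·
    · · · · · █ · · · ·
    · · · · · · · · · ·

Z-buffer (winner per pixel, '.' = empty):
  0 0 . . . 1 2 . . .
  . 0 0 0 1 2 2 2 2 .
  . . . 1 2 2 2 2 2 .
  . . . 1 2 2 . . . .
  . . 1 2 3 . . . . .
  . . . . . 3 . . . .
  . . . . . . . . . .

Result: 1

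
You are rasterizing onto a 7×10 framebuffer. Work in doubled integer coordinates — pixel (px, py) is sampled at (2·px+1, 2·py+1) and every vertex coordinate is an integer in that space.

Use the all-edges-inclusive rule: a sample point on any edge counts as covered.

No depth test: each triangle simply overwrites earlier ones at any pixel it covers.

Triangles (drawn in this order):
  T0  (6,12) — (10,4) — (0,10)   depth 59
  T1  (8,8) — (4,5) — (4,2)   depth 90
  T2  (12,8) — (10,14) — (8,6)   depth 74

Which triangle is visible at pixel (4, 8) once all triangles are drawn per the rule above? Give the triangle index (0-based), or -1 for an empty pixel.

T0:
  2·area = 56  (B↔C swapped to make it positive)
  edge (6, 12)→(0, 10): d=(-6,-2) inclusive
  edge (0, 10)→(10, 4): d=(10,-6) inclusive
  edge (10, 4)→(6, 12): d=(-4,8) inclusive
    (4,2)@(9, 5): e=[48,4,4] → X
    (5,2)@(11, 5): e=[52,16,-12] → .
    (2,3)@(5, 7): e=[28,0,28] → X  [on edge]
    (3,3)@(7, 7): e=[32,12,12] → X
    (4,3)@(9, 7): e=[36,24,-4] → .
    (1,4)@(3, 9): e=[12,8,36] → X
    (4,4)@(9, 9): e=[24,44,-12] → .
    (1,5)@(3, 11): e=[0,28,28] → X  [on edge]
    (3,5)@(7, 11): e=[8,52,-4] → .
    (1,6)@(3, 13): e=[-12,48,20] → .
    (2,6)@(5, 13): e=[-8,60,4] → .
    (4,6)@(9, 13): e=[0,84,-28] → .  [on edge]
  covered (8 px):
    . . . . . . .
    . . . . . . .
    . . . . X . .
    . . X X . . .
    . X X X . . .
    . X X . . . .
    . . . . . . .
    . . . . . . .
    . . . . . . .
    . . . . . . .
T1:
  2·area = 12
  edge (8, 8)→(4, 5): d=(-4,-3) inclusive
  edge (4, 5)→(4, 2): d=(0,-3) inclusive
  edge (4, 2)→(8, 8): d=(4,6) inclusive
    (2,2)@(5, 5): e=[3,3,6] → X
    (3,2)@(7, 5): e=[9,9,-6] → .
    (2,3)@(5, 7): e=[-5,3,14] → .
    (3,3)@(7, 7): e=[1,9,2] → X
    (4,3)@(9, 7): e=[7,15,-10] → .
    (3,4)@(7, 9): e=[-7,9,10] → .
  covered (2 px):
    . . . . . . .
    . . . . . . .
    . . X . . . .
    . . . X . . .
    . . . . . . .
    . . . . . . .
    . . . . . . .
    . . . . . . .
    . . . . . . .
    . . . . . . .
T2:
  2·area = 28
  edge (12, 8)→(10, 14): d=(-2,6) inclusive
  edge (10, 14)→(8, 6): d=(-2,-8) inclusive
  edge (8, 6)→(12, 8): d=(4,2) inclusive
    (6,2)@(13, 5): e=[0,42,-14] → .  [on edge]
    (4,3)@(9, 7): e=[20,6,2] → X
    (5,3)@(11, 7): e=[8,22,-2] → .
    (4,4)@(9, 9): e=[16,2,10] → X
    (5,4)@(11, 9): e=[4,18,6] → X
    (6,4)@(13, 9): e=[-8,34,2] → .
    (4,5)@(9, 11): e=[12,-2,18] → .
    (5,5)@(11, 11): e=[0,14,14] → X  [on edge]
    (6,5)@(13, 11): e=[-12,30,10] → .
    (5,6)@(11, 13): e=[-4,10,22] → .
    (4,8)@(9, 17): e=[0,-14,42] → .  [on edge]
  covered (4 px):
    . . . . . . .
    . . . . . . .
    . . . . . . .
    . . . . X . .
    . . . . X X .
    . . . . . X .
    . . . . . . .
    . . . . . . .
    . . . . . . .
    . . . . . . .

Z-buffer (winner per pixel, '.' = empty):
  . . . . . . .
  . . . . . . .
  . . 1 . 0 . .
  . . 0 1 2 . .
  . 0 0 0 2 2 .
  . 0 0 . . 2 .
  . . . . . . .
  . . . . . . .
  . . . . . . .
  . . . . . . .

Result: -1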